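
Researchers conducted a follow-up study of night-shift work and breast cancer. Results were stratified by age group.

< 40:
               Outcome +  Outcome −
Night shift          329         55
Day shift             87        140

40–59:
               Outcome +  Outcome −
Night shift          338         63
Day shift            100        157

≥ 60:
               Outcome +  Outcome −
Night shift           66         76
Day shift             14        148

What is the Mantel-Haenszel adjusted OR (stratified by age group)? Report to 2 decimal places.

OR_MH = Σ(aᵢdᵢ/nᵢ) / Σ(bᵢcᵢ/nᵢ), where nᵢ is the stratum total.
Stratum 1 (< 40): n = 611; a·d/n = 329·140/611 = 75.3846; b·c/n = 55·87/611 = 7.8314
Stratum 2 (40–59): n = 658; a·d/n = 338·157/658 = 80.6474; b·c/n = 63·100/658 = 9.5745
Stratum 3 (≥ 60): n = 304; a·d/n = 66·148/304 = 32.1316; b·c/n = 76·14/304 = 3.5000
OR_MH = (75.3846 + 80.6474 + 32.1316) / (7.8314 + 9.5745 + 3.5000) = 188.1636 / 20.9059 = 9.00051

9.00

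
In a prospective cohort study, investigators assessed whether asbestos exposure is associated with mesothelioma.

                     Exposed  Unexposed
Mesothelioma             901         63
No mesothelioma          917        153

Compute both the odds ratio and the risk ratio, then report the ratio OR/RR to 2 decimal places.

Reading the table with exposure as columns: a = 901 (Exposed, case), b = 917 (Exposed, non-case), c = 63 (Unexposed, case), d = 153.
OR = (901·153)/(917·63) = 137853/57771 = 2.38620
Risk in exposed = 901/1818 = 0.49560; risk in unexposed = 63/216 = 0.29167; RR = 1.69920
OR/RR = 2.38620 / 1.69920 = 1.40431
The outcome is not rare, so the OR lies further from 1 than the RR.

1.40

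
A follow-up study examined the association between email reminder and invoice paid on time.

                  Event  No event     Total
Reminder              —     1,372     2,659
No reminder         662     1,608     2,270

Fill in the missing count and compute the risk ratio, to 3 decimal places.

The missing cell is in the exposed row: 2659 − 1372 = 1287.
So a = 1287, b = 1372, c = 662, d = 1608.
RR = [a/(a+b)] / [c/(c+d)] = (1287/2659) / (662/2270) = 0.48402/0.29163 = 1.65969

1.660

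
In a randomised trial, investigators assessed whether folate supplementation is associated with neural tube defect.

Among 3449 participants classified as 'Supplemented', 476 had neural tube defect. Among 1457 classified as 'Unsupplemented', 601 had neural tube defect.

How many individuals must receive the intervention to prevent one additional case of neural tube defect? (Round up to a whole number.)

4

Risk in treated group = 476/3449 = 0.13801; risk in control = 601/1457 = 0.41249.
Absolute risk reduction = 0.41249 − 0.13801 = 0.27448
NNT = 1 / ARR = 1 / 0.27448 = 3.643 → round up → 4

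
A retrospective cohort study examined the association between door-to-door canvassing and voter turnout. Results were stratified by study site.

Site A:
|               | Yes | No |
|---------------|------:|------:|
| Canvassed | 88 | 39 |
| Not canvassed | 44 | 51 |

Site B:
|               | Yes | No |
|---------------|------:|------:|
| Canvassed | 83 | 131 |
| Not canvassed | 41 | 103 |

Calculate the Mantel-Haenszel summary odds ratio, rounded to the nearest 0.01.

OR_MH = Σ(aᵢdᵢ/nᵢ) / Σ(bᵢcᵢ/nᵢ), where nᵢ is the stratum total.
Stratum 1 (Site A): n = 222; a·d/n = 88·51/222 = 20.2162; b·c/n = 39·44/222 = 7.7297
Stratum 2 (Site B): n = 358; a·d/n = 83·103/358 = 23.8799; b·c/n = 131·41/358 = 15.0028
OR_MH = (20.2162 + 23.8799) / (7.7297 + 15.0028) = 44.0961 / 22.7325 = 1.93978

1.94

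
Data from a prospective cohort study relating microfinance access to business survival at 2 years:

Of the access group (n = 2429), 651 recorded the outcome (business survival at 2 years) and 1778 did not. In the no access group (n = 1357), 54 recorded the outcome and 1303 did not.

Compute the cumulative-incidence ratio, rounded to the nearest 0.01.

6.74

From the description: a = 651, b = 1778, c = 54, d = 1303.
Risk in exposed = 651/2429 = 0.26801; risk in unexposed = 54/1357 = 0.03979.
RR = 0.26801 / 0.03979 = 6.73503
The risk among the exposed is 6.74 times that among the unexposed.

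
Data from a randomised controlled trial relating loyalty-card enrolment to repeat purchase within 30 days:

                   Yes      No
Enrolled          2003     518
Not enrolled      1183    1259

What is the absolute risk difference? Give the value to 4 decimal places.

Cells: a = 2003, b = 518, c = 1183, d = 1259.
Risk in exposed = 2003/2521 = 0.794526; risk in unexposed = 1183/2442 = 0.484439.
Risk difference = 0.794526 − 0.484439 = 0.310087

0.3101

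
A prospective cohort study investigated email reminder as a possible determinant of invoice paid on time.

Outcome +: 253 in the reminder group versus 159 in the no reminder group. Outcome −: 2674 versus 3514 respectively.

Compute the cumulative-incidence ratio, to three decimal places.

1.997

From the description: a = 253, b = 2674, c = 159, d = 3514.
Risk in exposed = 253/2927 = 0.08644; risk in unexposed = 159/3673 = 0.04329.
RR = 0.08644 / 0.04329 = 1.99674
The risk among the exposed is 2.00 times that among the unexposed.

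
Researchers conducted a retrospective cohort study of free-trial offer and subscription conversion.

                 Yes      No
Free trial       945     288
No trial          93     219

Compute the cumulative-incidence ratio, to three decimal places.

2.571

Cells: a = 945, b = 288, c = 93, d = 219.
Risk in exposed = 945/1233 = 0.76642; risk in unexposed = 93/312 = 0.29808.
RR = 0.76642 / 0.29808 = 2.57123
The risk among the exposed is 2.57 times that among the unexposed.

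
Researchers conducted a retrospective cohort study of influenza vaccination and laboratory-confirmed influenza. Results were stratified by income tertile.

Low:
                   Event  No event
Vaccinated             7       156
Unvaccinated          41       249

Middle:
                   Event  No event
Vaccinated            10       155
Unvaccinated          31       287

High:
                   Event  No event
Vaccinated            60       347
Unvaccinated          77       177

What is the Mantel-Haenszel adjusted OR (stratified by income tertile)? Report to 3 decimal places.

OR_MH = Σ(aᵢdᵢ/nᵢ) / Σ(bᵢcᵢ/nᵢ), where nᵢ is the stratum total.
Stratum 1 (Low): n = 453; a·d/n = 7·249/453 = 3.8477; b·c/n = 156·41/453 = 14.1192
Stratum 2 (Middle): n = 483; a·d/n = 10·287/483 = 5.9420; b·c/n = 155·31/483 = 9.9482
Stratum 3 (High): n = 661; a·d/n = 60·177/661 = 16.0666; b·c/n = 347·77/661 = 40.4221
OR_MH = (3.8477 + 5.9420 + 16.0666) / (14.1192 + 9.9482 + 40.4221) = 25.8563 / 64.4895 = 0.40094

0.401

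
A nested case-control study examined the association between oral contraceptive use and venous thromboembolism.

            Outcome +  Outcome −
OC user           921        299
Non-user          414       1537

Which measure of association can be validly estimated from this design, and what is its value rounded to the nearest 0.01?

Cells: a = 921, b = 299, c = 414, d = 1537.
This is a nested case-control study: participants were sampled on outcome status, so risks in the source population cannot be estimated directly — relative risk is not valid here. The odds ratio is the appropriate measure.
OR = (a·d)/(b·c) = (921 × 1537) / (299 × 414) = 1415577 / 123786 = 11.43568

11.44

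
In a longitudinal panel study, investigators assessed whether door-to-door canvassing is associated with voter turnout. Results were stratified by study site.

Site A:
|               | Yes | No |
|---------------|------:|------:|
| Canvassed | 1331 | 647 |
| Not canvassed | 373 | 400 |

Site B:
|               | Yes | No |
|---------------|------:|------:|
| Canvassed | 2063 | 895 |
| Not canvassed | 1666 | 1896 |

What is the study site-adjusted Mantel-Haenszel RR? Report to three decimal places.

1.466

RR_MH = Σ(aᵢ·n₀ᵢ/nᵢ) / Σ(cᵢ·n₁ᵢ/nᵢ), with n₁ᵢ = aᵢ+bᵢ (exposed), n₀ᵢ = cᵢ+dᵢ (unexposed), nᵢ = n₁ᵢ+n₀ᵢ.
Stratum 1 (Site A): n₁ = 1978, n₀ = 773, n = 2751; a·n₀/n = 1331·773/2751 = 373.9960; c·n₁/n = 373·1978/2751 = 268.1912
Stratum 2 (Site B): n₁ = 2958, n₀ = 3562, n = 6520; a·n₀/n = 2063·3562/6520 = 1127.0561; c·n₁/n = 1666·2958/6520 = 755.8325
RR_MH = (373.9960 + 1127.0561) / (268.1912 + 755.8325) = 1501.0521 / 1024.0237 = 1.46584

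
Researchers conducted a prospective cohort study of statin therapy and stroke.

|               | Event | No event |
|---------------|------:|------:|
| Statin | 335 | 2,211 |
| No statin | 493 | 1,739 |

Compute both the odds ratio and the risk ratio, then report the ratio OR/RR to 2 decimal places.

Cells: a = 335, b = 2211, c = 493, d = 1739.
OR = (335·1739)/(2211·493) = 582565/1090023 = 0.53445
Risk in exposed = 335/2546 = 0.13158; risk in unexposed = 493/2232 = 0.22088; RR = 0.59571
OR/RR = 0.53445 / 0.59571 = 0.89717
The outcome is not rare, so the OR lies further from 1 than the RR.

0.90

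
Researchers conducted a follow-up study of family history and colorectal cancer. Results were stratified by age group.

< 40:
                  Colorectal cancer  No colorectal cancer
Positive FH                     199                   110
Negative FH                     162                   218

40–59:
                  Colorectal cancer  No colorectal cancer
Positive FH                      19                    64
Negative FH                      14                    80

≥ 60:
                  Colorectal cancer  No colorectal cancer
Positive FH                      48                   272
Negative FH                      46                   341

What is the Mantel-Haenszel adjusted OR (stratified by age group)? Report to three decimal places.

OR_MH = Σ(aᵢdᵢ/nᵢ) / Σ(bᵢcᵢ/nᵢ), where nᵢ is the stratum total.
Stratum 1 (< 40): n = 689; a·d/n = 199·218/689 = 62.9637; b·c/n = 110·162/689 = 25.8636
Stratum 2 (40–59): n = 177; a·d/n = 19·80/177 = 8.5876; b·c/n = 64·14/177 = 5.0621
Stratum 3 (≥ 60): n = 707; a·d/n = 48·341/707 = 23.1513; b·c/n = 272·46/707 = 17.6973
OR_MH = (62.9637 + 8.5876 + 23.1513) / (25.8636 + 5.0621 + 17.6973) = 94.7026 / 48.6230 = 1.94769

1.948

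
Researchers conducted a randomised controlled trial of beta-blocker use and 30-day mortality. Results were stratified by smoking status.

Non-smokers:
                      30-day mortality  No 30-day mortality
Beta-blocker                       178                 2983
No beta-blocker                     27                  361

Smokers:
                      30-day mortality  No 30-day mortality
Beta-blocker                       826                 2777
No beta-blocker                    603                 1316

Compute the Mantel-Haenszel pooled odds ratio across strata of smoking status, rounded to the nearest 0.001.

OR_MH = Σ(aᵢdᵢ/nᵢ) / Σ(bᵢcᵢ/nᵢ), where nᵢ is the stratum total.
Stratum 1 (Non-smokers): n = 3549; a·d/n = 178·361/3549 = 18.1059; b·c/n = 2983·27/3549 = 22.6940
Stratum 2 (Smokers): n = 5522; a·d/n = 826·1316/5522 = 196.8519; b·c/n = 2777·603/5522 = 303.2472
OR_MH = (18.1059 + 196.8519) / (22.6940 + 303.2472) = 214.9578 / 325.9412 = 0.65950

0.659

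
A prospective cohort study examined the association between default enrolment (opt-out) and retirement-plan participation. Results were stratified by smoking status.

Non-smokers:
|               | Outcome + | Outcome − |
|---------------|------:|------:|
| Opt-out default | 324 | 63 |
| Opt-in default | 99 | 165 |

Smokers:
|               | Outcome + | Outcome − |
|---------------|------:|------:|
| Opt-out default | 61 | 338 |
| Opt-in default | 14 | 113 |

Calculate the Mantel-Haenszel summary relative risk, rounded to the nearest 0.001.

2.103

RR_MH = Σ(aᵢ·n₀ᵢ/nᵢ) / Σ(cᵢ·n₁ᵢ/nᵢ), with n₁ᵢ = aᵢ+bᵢ (exposed), n₀ᵢ = cᵢ+dᵢ (unexposed), nᵢ = n₁ᵢ+n₀ᵢ.
Stratum 1 (Non-smokers): n₁ = 387, n₀ = 264, n = 651; a·n₀/n = 324·264/651 = 131.3917; c·n₁/n = 99·387/651 = 58.8525
Stratum 2 (Smokers): n₁ = 399, n₀ = 127, n = 526; a·n₀/n = 61·127/526 = 14.7281; c·n₁/n = 14·399/526 = 10.6198
RR_MH = (131.3917 + 14.7281) / (58.8525 + 10.6198) = 146.1198 / 69.4723 = 2.10328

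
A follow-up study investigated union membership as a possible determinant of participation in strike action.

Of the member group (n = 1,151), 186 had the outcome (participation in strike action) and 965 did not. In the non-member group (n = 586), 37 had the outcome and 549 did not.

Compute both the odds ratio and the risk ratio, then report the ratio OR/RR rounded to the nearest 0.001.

1.117

From the description: a = 186, b = 965, c = 37, d = 549.
OR = (186·549)/(965·37) = 102114/35705 = 2.85994
Risk in exposed = 186/1151 = 0.16160; risk in unexposed = 37/586 = 0.06314; RR = 2.55937
OR/RR = 2.85994 / 2.55937 = 1.11744
The outcome is not rare, so the OR lies further from 1 than the RR.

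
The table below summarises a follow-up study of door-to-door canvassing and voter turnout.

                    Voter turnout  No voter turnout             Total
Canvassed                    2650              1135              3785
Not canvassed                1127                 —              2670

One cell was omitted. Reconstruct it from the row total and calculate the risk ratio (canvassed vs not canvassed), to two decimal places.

1.66

The missing cell is in the unexposed row: 2670 − 1127 = 1543.
So a = 2650, b = 1135, c = 1127, d = 1543.
RR = [a/(a+b)] / [c/(c+d)] = (2650/3785) / (1127/2670) = 0.70013/0.42210 = 1.65870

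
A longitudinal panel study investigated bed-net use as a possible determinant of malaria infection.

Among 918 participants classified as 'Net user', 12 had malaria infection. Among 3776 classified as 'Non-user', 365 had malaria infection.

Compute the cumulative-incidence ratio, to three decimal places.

From the description: a = 12, b = 906, c = 365, d = 3411.
Risk in exposed = 12/918 = 0.01307; risk in unexposed = 365/3776 = 0.09666.
RR = 0.01307 / 0.09666 = 0.13523
The risk is 86% lower among the exposed than among the unexposed.

0.135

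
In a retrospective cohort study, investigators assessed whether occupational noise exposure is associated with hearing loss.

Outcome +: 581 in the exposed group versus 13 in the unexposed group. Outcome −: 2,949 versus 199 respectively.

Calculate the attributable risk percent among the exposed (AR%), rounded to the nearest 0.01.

From the description: a = 581, b = 2949, c = 13, d = 199.
Risk in exposed = 581/3530 = 0.16459; risk in unexposed = 13/212 = 0.06132.
RR = 0.16459/0.06132 = 2.68407
AR% = (RR − 1)/RR × 100 = (2.68407 − 1)/2.68407 × 100 = 62.7432%

62.74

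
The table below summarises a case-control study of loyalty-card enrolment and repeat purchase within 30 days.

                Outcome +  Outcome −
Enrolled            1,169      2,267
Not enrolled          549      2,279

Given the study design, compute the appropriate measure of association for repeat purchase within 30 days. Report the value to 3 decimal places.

Cells: a = 1169, b = 2267, c = 549, d = 2279.
This is a case-control study: participants were sampled on outcome status, so risks in the source population cannot be estimated directly — relative risk is not valid here. The odds ratio is the appropriate measure.
OR = (a·d)/(b·c) = (1169 × 2279) / (2267 × 549) = 2664151 / 1244583 = 2.14060

2.141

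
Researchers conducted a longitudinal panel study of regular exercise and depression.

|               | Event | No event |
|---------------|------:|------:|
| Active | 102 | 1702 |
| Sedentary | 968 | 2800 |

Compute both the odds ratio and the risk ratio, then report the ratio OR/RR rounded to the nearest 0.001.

0.788

Cells: a = 102, b = 1702, c = 968, d = 2800.
OR = (102·2800)/(1702·968) = 285600/1647536 = 0.17335
Risk in exposed = 102/1804 = 0.05654; risk in unexposed = 968/3768 = 0.25690; RR = 0.22009
OR/RR = 0.17335 / 0.22009 = 0.78763
The outcome is not rare, so the OR lies further from 1 than the RR.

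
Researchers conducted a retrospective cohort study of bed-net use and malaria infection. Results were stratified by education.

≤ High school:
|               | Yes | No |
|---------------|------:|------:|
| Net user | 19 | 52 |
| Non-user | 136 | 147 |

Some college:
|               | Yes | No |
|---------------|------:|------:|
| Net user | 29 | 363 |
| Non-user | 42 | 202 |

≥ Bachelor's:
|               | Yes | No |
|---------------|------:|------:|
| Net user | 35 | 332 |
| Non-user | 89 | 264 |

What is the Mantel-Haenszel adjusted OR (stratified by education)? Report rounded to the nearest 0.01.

0.35

OR_MH = Σ(aᵢdᵢ/nᵢ) / Σ(bᵢcᵢ/nᵢ), where nᵢ is the stratum total.
Stratum 1 (≤ High school): n = 354; a·d/n = 19·147/354 = 7.8898; b·c/n = 52·136/354 = 19.9774
Stratum 2 (Some college): n = 636; a·d/n = 29·202/636 = 9.2107; b·c/n = 363·42/636 = 23.9717
Stratum 3 (≥ Bachelor's): n = 720; a·d/n = 35·264/720 = 12.8333; b·c/n = 332·89/720 = 41.0389
OR_MH = (7.8898 + 9.2107 + 12.8333) / (19.9774 + 23.9717 + 41.0389) = 29.9339 / 84.9880 = 0.35221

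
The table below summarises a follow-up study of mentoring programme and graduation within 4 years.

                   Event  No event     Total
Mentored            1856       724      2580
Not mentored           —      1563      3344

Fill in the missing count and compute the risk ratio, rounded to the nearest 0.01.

1.35

The missing cell is in the unexposed row: 3344 − 1563 = 1781.
So a = 1856, b = 724, c = 1781, d = 1563.
RR = [a/(a+b)] / [c/(c+d)] = (1856/2580) / (1781/3344) = 0.71938/0.53260 = 1.35071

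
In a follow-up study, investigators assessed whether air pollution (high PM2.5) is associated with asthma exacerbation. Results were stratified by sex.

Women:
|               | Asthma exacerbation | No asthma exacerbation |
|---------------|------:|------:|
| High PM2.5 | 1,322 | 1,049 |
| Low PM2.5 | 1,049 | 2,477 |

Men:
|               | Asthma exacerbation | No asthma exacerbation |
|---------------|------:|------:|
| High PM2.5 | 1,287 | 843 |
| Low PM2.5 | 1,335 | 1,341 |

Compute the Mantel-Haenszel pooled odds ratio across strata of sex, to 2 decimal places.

2.17

OR_MH = Σ(aᵢdᵢ/nᵢ) / Σ(bᵢcᵢ/nᵢ), where nᵢ is the stratum total.
Stratum 1 (Women): n = 5897; a·d/n = 1322·2477/5897 = 555.2983; b·c/n = 1049·1049/5897 = 186.6035
Stratum 2 (Men): n = 4806; a·d/n = 1287·1341/4806 = 359.1067; b·c/n = 843·1335/4806 = 234.1667
OR_MH = (555.2983 + 359.1067) / (186.6035 + 234.1667) = 914.4050 / 420.7702 = 2.17317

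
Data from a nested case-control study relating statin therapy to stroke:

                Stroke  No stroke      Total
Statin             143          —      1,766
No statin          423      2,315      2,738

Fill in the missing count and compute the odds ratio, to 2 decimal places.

The missing cell is in the exposed row: 1766 − 143 = 1623.
So a = 143, b = 1623, c = 423, d = 2315.
OR = (a·d)/(b·c) = (143 × 2315) / (1623 × 423) = 331045 / 686529 = 0.48220

0.48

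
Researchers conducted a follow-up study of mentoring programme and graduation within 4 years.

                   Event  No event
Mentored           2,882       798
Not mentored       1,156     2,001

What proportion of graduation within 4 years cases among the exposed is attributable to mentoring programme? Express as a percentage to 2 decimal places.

53.24

Cells: a = 2882, b = 798, c = 1156, d = 2001.
Risk in exposed = 2882/3680 = 0.78315; risk in unexposed = 1156/3157 = 0.36617.
RR = 0.78315/0.36617 = 2.13876
AR% = (RR − 1)/RR × 100 = (2.13876 − 1)/2.13876 × 100 = 53.2440%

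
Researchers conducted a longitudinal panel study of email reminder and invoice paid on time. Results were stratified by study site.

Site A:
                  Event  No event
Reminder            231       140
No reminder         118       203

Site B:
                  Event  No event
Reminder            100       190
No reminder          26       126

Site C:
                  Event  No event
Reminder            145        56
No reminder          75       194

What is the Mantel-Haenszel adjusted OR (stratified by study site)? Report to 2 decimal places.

3.55

OR_MH = Σ(aᵢdᵢ/nᵢ) / Σ(bᵢcᵢ/nᵢ), where nᵢ is the stratum total.
Stratum 1 (Site A): n = 692; a·d/n = 231·203/692 = 67.7645; b·c/n = 140·118/692 = 23.8728
Stratum 2 (Site B): n = 442; a·d/n = 100·126/442 = 28.5068; b·c/n = 190·26/442 = 11.1765
Stratum 3 (Site C): n = 470; a·d/n = 145·194/470 = 59.8511; b·c/n = 56·75/470 = 8.9362
OR_MH = (67.7645 + 28.5068 + 59.8511) / (23.8728 + 11.1765 + 8.9362) = 156.1223 / 43.9855 = 3.54941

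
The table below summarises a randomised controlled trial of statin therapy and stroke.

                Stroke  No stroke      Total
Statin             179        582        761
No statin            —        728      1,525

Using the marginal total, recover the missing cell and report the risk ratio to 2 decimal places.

The missing cell is in the unexposed row: 1525 − 728 = 797.
So a = 179, b = 582, c = 797, d = 728.
RR = [a/(a+b)] / [c/(c+d)] = (179/761) / (797/1525) = 0.23522/0.52262 = 0.45007

0.45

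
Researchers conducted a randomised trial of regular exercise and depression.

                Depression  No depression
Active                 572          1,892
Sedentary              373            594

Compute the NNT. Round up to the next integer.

7

Risk in treated group = 572/2464 = 0.23214; risk in control = 373/967 = 0.38573.
Absolute risk reduction = 0.38573 − 0.23214 = 0.15359
NNT = 1 / ARR = 1 / 0.15359 = 6.511 → round up → 7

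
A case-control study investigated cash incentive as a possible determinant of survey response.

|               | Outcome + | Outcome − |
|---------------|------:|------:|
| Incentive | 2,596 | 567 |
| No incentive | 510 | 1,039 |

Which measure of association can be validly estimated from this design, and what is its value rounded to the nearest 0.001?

Cells: a = 2596, b = 567, c = 510, d = 1039.
This is a case-control study: participants were sampled on outcome status, so risks in the source population cannot be estimated directly — relative risk is not valid here. The odds ratio is the appropriate measure.
OR = (a·d)/(b·c) = (2596 × 1039) / (567 × 510) = 2697244 / 289170 = 9.32754

9.328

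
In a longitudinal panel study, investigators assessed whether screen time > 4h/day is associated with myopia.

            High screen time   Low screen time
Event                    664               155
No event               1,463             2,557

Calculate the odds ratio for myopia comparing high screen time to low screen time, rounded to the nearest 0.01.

7.49

Reading the table with exposure as columns: a = 664 (High screen time, case), b = 1463 (High screen time, non-case), c = 155 (Low screen time, case), d = 2557.
OR = (a·d)/(b·c) = (664 × 2557) / (1463 × 155) = 1697848 / 226765 = 7.48726
The odds of myopia are about 7.49 times as high in the high screen time group.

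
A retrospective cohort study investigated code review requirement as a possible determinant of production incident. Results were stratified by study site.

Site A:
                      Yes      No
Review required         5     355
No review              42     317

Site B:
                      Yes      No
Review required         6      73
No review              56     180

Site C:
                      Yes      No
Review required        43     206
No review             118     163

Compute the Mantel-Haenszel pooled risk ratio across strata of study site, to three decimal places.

RR_MH = Σ(aᵢ·n₀ᵢ/nᵢ) / Σ(cᵢ·n₁ᵢ/nᵢ), with n₁ᵢ = aᵢ+bᵢ (exposed), n₀ᵢ = cᵢ+dᵢ (unexposed), nᵢ = n₁ᵢ+n₀ᵢ.
Stratum 1 (Site A): n₁ = 360, n₀ = 359, n = 719; a·n₀/n = 5·359/719 = 2.4965; c·n₁/n = 42·360/719 = 21.0292
Stratum 2 (Site B): n₁ = 79, n₀ = 236, n = 315; a·n₀/n = 6·236/315 = 4.4952; c·n₁/n = 56·79/315 = 14.0444
Stratum 3 (Site C): n₁ = 249, n₀ = 281, n = 530; a·n₀/n = 43·281/530 = 22.7981; c·n₁/n = 118·249/530 = 55.4377
RR_MH = (2.4965 + 4.4952 + 22.7981) / (21.0292 + 14.0444 + 55.4377) = 29.7899 / 90.5114 = 0.32913

0.329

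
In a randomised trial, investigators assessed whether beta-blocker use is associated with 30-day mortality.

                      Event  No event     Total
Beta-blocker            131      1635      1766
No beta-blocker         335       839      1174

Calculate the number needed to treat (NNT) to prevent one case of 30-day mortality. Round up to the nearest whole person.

Risk in treated group = 131/1766 = 0.07418; risk in control = 335/1174 = 0.28535.
Absolute risk reduction = 0.28535 − 0.07418 = 0.21117
NNT = 1 / ARR = 1 / 0.21117 = 4.736 → round up → 5

5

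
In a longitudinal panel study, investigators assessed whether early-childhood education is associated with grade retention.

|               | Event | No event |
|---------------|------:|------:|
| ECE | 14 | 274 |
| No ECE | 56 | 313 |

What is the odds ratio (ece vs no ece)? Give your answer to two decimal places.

0.29

Cells: a = 14, b = 274, c = 56, d = 313.
OR = (a·d)/(b·c) = (14 × 313) / (274 × 56) = 4382 / 15344 = 0.28558
Exposure is associated with lower odds of grade retention (OR = 0.29 < 1).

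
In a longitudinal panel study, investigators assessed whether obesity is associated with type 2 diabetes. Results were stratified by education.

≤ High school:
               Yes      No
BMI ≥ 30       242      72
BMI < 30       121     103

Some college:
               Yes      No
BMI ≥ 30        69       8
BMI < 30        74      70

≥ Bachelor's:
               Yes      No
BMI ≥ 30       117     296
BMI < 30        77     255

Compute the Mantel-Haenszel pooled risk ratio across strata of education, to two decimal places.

1.42

RR_MH = Σ(aᵢ·n₀ᵢ/nᵢ) / Σ(cᵢ·n₁ᵢ/nᵢ), with n₁ᵢ = aᵢ+bᵢ (exposed), n₀ᵢ = cᵢ+dᵢ (unexposed), nᵢ = n₁ᵢ+n₀ᵢ.
Stratum 1 (≤ High school): n₁ = 314, n₀ = 224, n = 538; a·n₀/n = 242·224/538 = 100.7584; c·n₁/n = 121·314/538 = 70.6208
Stratum 2 (Some college): n₁ = 77, n₀ = 144, n = 221; a·n₀/n = 69·144/221 = 44.9593; c·n₁/n = 74·77/221 = 25.7828
Stratum 3 (≥ Bachelor's): n₁ = 413, n₀ = 332, n = 745; a·n₀/n = 117·332/745 = 52.1396; c·n₁/n = 77·413/745 = 42.6859
RR_MH = (100.7584 + 44.9593 + 52.1396) / (70.6208 + 25.7828 + 42.6859) = 197.8572 / 139.0895 = 1.42252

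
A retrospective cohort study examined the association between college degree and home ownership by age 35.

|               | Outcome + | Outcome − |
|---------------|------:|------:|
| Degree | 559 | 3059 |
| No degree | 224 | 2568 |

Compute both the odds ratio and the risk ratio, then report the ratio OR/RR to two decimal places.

1.09

Cells: a = 559, b = 3059, c = 224, d = 2568.
OR = (559·2568)/(3059·224) = 1435512/685216 = 2.09498
Risk in exposed = 559/3618 = 0.15451; risk in unexposed = 224/2792 = 0.08023; RR = 1.92580
OR/RR = 2.09498 / 1.92580 = 1.08785
The outcome is not rare, so the OR lies further from 1 than the RR.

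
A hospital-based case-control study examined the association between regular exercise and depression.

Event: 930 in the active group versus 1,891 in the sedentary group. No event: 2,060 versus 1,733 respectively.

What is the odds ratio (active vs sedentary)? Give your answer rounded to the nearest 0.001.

0.414

From the description: a = 930, b = 2060, c = 1891, d = 1733.
OR = (a·d)/(b·c) = (930 × 1733) / (2060 × 1891) = 1611690 / 3895460 = 0.41374
Exposure is associated with lower odds of depression (OR = 0.41 < 1).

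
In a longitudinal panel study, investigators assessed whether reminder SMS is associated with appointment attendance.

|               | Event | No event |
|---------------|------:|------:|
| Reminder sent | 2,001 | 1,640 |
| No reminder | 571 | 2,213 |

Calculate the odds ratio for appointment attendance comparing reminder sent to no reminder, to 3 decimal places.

Cells: a = 2001, b = 1640, c = 571, d = 2213.
OR = (a·d)/(b·c) = (2001 × 2213) / (1640 × 571) = 4428213 / 936440 = 4.72877
The odds of appointment attendance are about 4.73 times as high in the reminder sent group.

4.729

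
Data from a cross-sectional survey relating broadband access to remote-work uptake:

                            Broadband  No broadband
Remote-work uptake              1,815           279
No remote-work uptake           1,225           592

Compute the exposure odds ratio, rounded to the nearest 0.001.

Reading the table with exposure as columns: a = 1815 (Broadband, case), b = 1225 (Broadband, non-case), c = 279 (No broadband, case), d = 592.
OR = (a·d)/(b·c) = (1815 × 592) / (1225 × 279) = 1074480 / 341775 = 3.14382
The odds of remote-work uptake are about 3.14 times as high in the broadband group.

3.144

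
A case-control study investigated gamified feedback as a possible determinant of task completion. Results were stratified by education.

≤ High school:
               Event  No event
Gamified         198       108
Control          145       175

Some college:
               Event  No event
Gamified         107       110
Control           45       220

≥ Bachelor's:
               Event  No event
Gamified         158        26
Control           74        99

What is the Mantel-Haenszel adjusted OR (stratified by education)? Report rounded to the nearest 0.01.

OR_MH = Σ(aᵢdᵢ/nᵢ) / Σ(bᵢcᵢ/nᵢ), where nᵢ is the stratum total.
Stratum 1 (≤ High school): n = 626; a·d/n = 198·175/626 = 55.3514; b·c/n = 108·145/626 = 25.0160
Stratum 2 (Some college): n = 482; a·d/n = 107·220/482 = 48.8382; b·c/n = 110·45/482 = 10.2697
Stratum 3 (≥ Bachelor's): n = 357; a·d/n = 158·99/357 = 43.8151; b·c/n = 26·74/357 = 5.3894
OR_MH = (55.3514 + 48.8382 + 43.8151) / (25.0160 + 10.2697 + 5.3894) = 148.0047 / 40.6750 = 3.63871

3.64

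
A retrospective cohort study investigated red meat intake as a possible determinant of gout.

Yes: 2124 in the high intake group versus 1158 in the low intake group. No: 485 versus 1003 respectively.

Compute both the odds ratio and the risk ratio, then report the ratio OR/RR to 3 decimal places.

2.497

From the description: a = 2124, b = 485, c = 1158, d = 1003.
OR = (2124·1003)/(485·1158) = 2130372/561630 = 3.79319
Risk in exposed = 2124/2609 = 0.81411; risk in unexposed = 1158/2161 = 0.53586; RR = 1.51924
OR/RR = 3.79319 / 1.51924 = 2.49677
The outcome is not rare, so the OR lies further from 1 than the RR.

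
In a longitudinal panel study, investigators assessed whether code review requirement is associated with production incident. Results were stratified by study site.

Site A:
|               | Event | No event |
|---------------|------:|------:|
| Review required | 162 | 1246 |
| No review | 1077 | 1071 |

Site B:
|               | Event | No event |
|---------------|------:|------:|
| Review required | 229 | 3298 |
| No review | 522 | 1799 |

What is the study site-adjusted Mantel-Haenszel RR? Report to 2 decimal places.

0.25

RR_MH = Σ(aᵢ·n₀ᵢ/nᵢ) / Σ(cᵢ·n₁ᵢ/nᵢ), with n₁ᵢ = aᵢ+bᵢ (exposed), n₀ᵢ = cᵢ+dᵢ (unexposed), nᵢ = n₁ᵢ+n₀ᵢ.
Stratum 1 (Site A): n₁ = 1408, n₀ = 2148, n = 3556; a·n₀/n = 162·2148/3556 = 97.8560; c·n₁/n = 1077·1408/3556 = 426.4387
Stratum 2 (Site B): n₁ = 3527, n₀ = 2321, n = 5848; a·n₀/n = 229·2321/5848 = 90.8873; c·n₁/n = 522·3527/5848 = 314.8246
RR_MH = (97.8560 + 90.8873) / (426.4387 + 314.8246) = 188.7433 / 741.2633 = 0.25462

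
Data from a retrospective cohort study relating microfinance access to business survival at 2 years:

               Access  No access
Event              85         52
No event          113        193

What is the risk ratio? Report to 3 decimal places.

2.023

Reading the table with exposure as columns: a = 85 (Access, case), b = 113 (Access, non-case), c = 52 (No access, case), d = 193.
Risk in exposed = 85/198 = 0.42929; risk in unexposed = 52/245 = 0.21224.
RR = 0.42929 / 0.21224 = 2.02263
The risk among the exposed is 2.02 times that among the unexposed.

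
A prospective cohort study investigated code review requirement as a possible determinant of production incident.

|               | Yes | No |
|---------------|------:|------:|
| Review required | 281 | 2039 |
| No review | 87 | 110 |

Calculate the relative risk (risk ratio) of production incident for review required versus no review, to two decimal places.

Cells: a = 281, b = 2039, c = 87, d = 110.
Risk in exposed = 281/2320 = 0.12112; risk in unexposed = 87/197 = 0.44162.
RR = 0.12112 / 0.44162 = 0.27426
The risk is 73% lower among the exposed than among the unexposed.

0.27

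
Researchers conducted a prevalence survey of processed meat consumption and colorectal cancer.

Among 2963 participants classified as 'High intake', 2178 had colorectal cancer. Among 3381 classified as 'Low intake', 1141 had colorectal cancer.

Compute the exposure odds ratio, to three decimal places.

5.447

From the description: a = 2178, b = 785, c = 1141, d = 2240.
OR = (a·d)/(b·c) = (2178 × 2240) / (785 × 1141) = 4878720 / 895685 = 5.44691
The odds of colorectal cancer are about 5.45 times as high in the high intake group.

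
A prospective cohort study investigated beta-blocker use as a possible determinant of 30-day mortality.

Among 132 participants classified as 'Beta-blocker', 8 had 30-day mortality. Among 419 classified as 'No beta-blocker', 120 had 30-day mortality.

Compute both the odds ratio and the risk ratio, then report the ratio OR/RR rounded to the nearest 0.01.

From the description: a = 8, b = 124, c = 120, d = 299.
OR = (8·299)/(124·120) = 2392/14880 = 0.16075
Risk in exposed = 8/132 = 0.06061; risk in unexposed = 120/419 = 0.28640; RR = 0.21162
OR/RR = 0.16075 / 0.21162 = 0.75964
The outcome is not rare, so the OR lies further from 1 than the RR.

0.76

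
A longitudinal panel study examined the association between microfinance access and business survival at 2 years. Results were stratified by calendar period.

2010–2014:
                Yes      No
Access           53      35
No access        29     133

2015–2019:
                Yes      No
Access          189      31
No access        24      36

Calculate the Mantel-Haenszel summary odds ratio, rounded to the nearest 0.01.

OR_MH = Σ(aᵢdᵢ/nᵢ) / Σ(bᵢcᵢ/nᵢ), where nᵢ is the stratum total.
Stratum 1 (2010–2014): n = 250; a·d/n = 53·133/250 = 28.1960; b·c/n = 35·29/250 = 4.0600
Stratum 2 (2015–2019): n = 280; a·d/n = 189·36/280 = 24.3000; b·c/n = 31·24/280 = 2.6571
OR_MH = (28.1960 + 24.3000) / (4.0600 + 2.6571) = 52.4960 / 6.7171 = 7.81523

7.82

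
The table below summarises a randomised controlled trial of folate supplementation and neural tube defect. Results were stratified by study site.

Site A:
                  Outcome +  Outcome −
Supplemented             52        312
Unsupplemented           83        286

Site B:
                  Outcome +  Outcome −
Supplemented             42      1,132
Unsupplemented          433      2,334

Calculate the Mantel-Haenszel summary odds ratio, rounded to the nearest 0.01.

OR_MH = Σ(aᵢdᵢ/nᵢ) / Σ(bᵢcᵢ/nᵢ), where nᵢ is the stratum total.
Stratum 1 (Site A): n = 733; a·d/n = 52·286/733 = 20.2892; b·c/n = 312·83/733 = 35.3288
Stratum 2 (Site B): n = 3941; a·d/n = 42·2334/3941 = 24.8739; b·c/n = 1132·433/3941 = 124.3735
OR_MH = (20.2892 + 24.8739) / (35.3288 + 124.3735) = 45.1631 / 159.7023 = 0.28280

0.28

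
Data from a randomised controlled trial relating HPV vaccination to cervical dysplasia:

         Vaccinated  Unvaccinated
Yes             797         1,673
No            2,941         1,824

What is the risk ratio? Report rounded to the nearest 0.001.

0.446

Reading the table with exposure as columns: a = 797 (Vaccinated, case), b = 2941 (Vaccinated, non-case), c = 1673 (Unvaccinated, case), d = 1824.
Risk in exposed = 797/3738 = 0.21322; risk in unexposed = 1673/3497 = 0.47841.
RR = 0.21322 / 0.47841 = 0.44568
The risk is 55% lower among the exposed than among the unexposed.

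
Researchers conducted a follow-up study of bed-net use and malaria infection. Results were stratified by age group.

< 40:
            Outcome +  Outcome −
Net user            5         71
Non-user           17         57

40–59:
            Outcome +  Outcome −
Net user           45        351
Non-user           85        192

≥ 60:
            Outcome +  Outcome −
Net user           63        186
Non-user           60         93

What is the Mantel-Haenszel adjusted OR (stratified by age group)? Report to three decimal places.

0.366

OR_MH = Σ(aᵢdᵢ/nᵢ) / Σ(bᵢcᵢ/nᵢ), where nᵢ is the stratum total.
Stratum 1 (< 40): n = 150; a·d/n = 5·57/150 = 1.9000; b·c/n = 71·17/150 = 8.0467
Stratum 2 (40–59): n = 673; a·d/n = 45·192/673 = 12.8380; b·c/n = 351·85/673 = 44.3314
Stratum 3 (≥ 60): n = 402; a·d/n = 63·93/402 = 14.5746; b·c/n = 186·60/402 = 27.7612
OR_MH = (1.9000 + 12.8380 + 14.5746) / (8.0467 + 44.3314 + 27.7612) = 29.3127 / 80.1392 = 0.36577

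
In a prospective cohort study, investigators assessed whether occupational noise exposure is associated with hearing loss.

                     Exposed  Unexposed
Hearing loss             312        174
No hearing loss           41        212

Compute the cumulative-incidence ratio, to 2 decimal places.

1.96

Reading the table with exposure as columns: a = 312 (Exposed, case), b = 41 (Exposed, non-case), c = 174 (Unexposed, case), d = 212.
Risk in exposed = 312/353 = 0.88385; risk in unexposed = 174/386 = 0.45078.
RR = 0.88385 / 0.45078 = 1.96073
The risk among the exposed is 1.96 times that among the unexposed.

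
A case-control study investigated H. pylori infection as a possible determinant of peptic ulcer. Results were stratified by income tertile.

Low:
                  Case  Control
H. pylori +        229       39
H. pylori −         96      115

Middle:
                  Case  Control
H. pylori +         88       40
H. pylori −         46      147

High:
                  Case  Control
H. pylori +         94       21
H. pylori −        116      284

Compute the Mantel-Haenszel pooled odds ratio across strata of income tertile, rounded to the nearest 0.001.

OR_MH = Σ(aᵢdᵢ/nᵢ) / Σ(bᵢcᵢ/nᵢ), where nᵢ is the stratum total.
Stratum 1 (Low): n = 479; a·d/n = 229·115/479 = 54.9791; b·c/n = 39·96/479 = 7.8163
Stratum 2 (Middle): n = 321; a·d/n = 88·147/321 = 40.2991; b·c/n = 40·46/321 = 5.7321
Stratum 3 (High): n = 515; a·d/n = 94·284/515 = 51.8369; b·c/n = 21·116/515 = 4.7301
OR_MH = (54.9791 + 40.2991 + 51.8369) / (7.8163 + 5.7321 + 4.7301) = 147.1151 / 18.2785 = 8.04855

8.049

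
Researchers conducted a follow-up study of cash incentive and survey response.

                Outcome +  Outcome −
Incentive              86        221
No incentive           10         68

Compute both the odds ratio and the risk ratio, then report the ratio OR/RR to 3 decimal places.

Cells: a = 86, b = 221, c = 10, d = 68.
OR = (86·68)/(221·10) = 5848/2210 = 2.64615
Risk in exposed = 86/307 = 0.28013; risk in unexposed = 10/78 = 0.12821; RR = 2.18502
OR/RR = 2.64615 / 2.18502 = 1.21105
The outcome is not rare, so the OR lies further from 1 than the RR.

1.211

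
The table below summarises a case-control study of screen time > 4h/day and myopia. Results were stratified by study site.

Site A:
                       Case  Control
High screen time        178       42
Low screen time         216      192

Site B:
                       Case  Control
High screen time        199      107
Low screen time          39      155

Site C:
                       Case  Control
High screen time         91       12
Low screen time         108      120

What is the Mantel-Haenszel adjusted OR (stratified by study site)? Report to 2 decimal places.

OR_MH = Σ(aᵢdᵢ/nᵢ) / Σ(bᵢcᵢ/nᵢ), where nᵢ is the stratum total.
Stratum 1 (Site A): n = 628; a·d/n = 178·192/628 = 54.4204; b·c/n = 42·216/628 = 14.4459
Stratum 2 (Site B): n = 500; a·d/n = 199·155/500 = 61.6900; b·c/n = 107·39/500 = 8.3460
Stratum 3 (Site C): n = 331; a·d/n = 91·120/331 = 32.9909; b·c/n = 12·108/331 = 3.9154
OR_MH = (54.4204 + 61.6900 + 32.9909) / (14.4459 + 8.3460 + 3.9154) = 149.1013 / 26.7073 = 5.58280

5.58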